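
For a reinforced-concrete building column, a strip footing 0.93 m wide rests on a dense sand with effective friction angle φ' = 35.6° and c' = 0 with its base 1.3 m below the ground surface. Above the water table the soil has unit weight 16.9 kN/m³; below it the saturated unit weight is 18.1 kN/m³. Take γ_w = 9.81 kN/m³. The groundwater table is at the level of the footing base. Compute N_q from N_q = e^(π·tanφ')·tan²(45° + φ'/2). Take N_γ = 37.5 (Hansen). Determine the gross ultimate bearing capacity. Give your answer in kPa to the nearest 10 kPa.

q_ult ≈ 930 kPa

tan35.6° = 0.7159, so N_q = e^(π×0.7159)·tan²(62.8°) = 9.48 × 3.786 = 35.89.
Overburden at base level: q = 16.9 × 1.3 = 21.97 kPa.
Below the base the soil is submerged, so the ½γBN_γ term uses γ' = 18.1 − 9.81 = 8.29 kN/m³.
Surcharge term q·N_q = 21.97 × 35.891 = 788.53 kPa; self-weight term 0.5·γ·B·N_γ = 0.5 × 8.29 × 0.93 × 37.5 = 144.56 kPa.
q_ult = 788.53 + 144.56 = 933.09 kPa.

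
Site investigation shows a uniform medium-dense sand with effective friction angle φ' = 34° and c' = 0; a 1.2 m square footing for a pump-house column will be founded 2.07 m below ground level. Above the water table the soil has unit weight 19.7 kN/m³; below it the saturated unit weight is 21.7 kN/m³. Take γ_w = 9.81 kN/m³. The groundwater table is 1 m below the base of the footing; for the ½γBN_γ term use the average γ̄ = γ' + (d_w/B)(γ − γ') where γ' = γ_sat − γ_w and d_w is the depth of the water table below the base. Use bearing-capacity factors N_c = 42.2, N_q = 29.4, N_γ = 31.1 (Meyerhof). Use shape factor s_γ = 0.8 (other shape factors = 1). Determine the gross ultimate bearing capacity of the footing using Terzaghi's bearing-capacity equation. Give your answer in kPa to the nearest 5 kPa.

q_ult ≈ 1475 kPa

Effective surcharge at the founding depth q = γ·D_f = 19.7 × 2.07 = 40.779 kPa.
With d_w = 1 m < B, γ̄ = 11.89 + (1/1.2) × (19.7 − 11.89) = 18.398 kN/m³.
q_ult = q·N_q + 0.5·γ·B·N_γ·s_γ
     = 40.779 × 29.4 + 0.5 × 18.398 × 1.2 × 31.1 × 0.8
     = 1198.9 + 274.65 = 1473.6 kPa.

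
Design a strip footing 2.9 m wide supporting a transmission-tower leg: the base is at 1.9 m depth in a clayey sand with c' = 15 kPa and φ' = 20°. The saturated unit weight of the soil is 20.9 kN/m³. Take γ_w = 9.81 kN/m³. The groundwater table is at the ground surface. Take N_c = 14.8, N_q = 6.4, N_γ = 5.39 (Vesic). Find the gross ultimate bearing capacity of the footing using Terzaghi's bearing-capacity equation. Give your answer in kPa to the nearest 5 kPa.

With the water table at the surface the whole profile is submerged: γ' = 20.9 − 9.81 = 11.09 kN/m³, so q = γ'·D_f = 21.071 kPa; the same γ' applies in the ½γBN_γ term.
q_ult = c·N_c + q·N_q + 0.5·γ·B·N_γ
     = 15 × 14.8 + 21.071 × 6.4 + 0.5 × 11.09 × 2.9 × 5.39
     = 222 + 134.85 + 86.674 = 443.53 kPa.

q_ult ≈ 445 kPa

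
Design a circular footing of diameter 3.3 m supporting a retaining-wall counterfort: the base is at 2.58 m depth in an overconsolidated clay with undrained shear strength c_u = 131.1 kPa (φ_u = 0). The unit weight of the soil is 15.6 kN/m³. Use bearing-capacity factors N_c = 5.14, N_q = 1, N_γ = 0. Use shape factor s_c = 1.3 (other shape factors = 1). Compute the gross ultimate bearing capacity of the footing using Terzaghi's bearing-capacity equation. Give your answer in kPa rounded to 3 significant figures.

q = γ·D_f = 15.6 × 2.58 = 40.248 kPa.
c·N_c·s_c = 131.1 × 5.14 × 1.3 = 876.01 kPa
q·N_q = 40.248 × 1 = 40.248 kPa
q_ult = 876.01 + 40.248 = 916.26 kPa.

q_ult ≈ 916 kPa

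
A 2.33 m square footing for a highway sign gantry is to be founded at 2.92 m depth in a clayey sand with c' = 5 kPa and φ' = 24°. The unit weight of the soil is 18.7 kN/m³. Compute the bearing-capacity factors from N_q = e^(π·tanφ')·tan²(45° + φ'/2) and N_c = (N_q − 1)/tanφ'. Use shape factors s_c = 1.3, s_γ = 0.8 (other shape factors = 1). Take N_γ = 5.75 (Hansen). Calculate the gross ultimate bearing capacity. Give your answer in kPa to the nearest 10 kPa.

tan24° = 0.4452, so N_q = e^(π×0.4452)·tan²(57°) = 4.05 × 2.371 = 9.6.
N_c = (9.6 − 1)/tan24° = 19.32.
Effective surcharge at the founding depth q = γ·D_f = 18.7 × 2.92 = 54.604 kPa.
q_ult = c·N_c·s_c + q·N_q + 0.5·γ·B·N_γ·s_γ
     = 5 × 19.324 × 1.3 + 54.604 × 9.6034 + 0.5 × 18.7 × 2.33 × 5.75 × 0.8
     = 125.6 + 524.38 + 100.21 = 750.2 kPa.

q_ult ≈ 750 kPa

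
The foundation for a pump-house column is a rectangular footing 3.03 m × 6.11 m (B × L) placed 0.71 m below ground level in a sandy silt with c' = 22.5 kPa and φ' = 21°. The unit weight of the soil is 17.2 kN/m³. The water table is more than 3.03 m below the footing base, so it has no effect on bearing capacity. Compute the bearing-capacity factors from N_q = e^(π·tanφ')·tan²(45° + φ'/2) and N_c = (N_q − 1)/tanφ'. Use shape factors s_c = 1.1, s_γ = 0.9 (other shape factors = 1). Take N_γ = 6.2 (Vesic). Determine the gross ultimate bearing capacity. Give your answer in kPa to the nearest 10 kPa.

q_ult ≈ 620 kPa

tan21° = 0.3839, so N_q = e^(π×0.3839)·tan²(55.5°) = 3.34 × 2.117 = 7.07.
N_c = (7.07 − 1)/tan21° = 15.81.
Overburden at base level: q = 17.2 × 0.71 = 12.212 kPa.
Cohesion term c·N_c·s_c = 22.5 × 15.815 × 1.1 = 391.42 kPa; surcharge term q·N_q = 12.212 × 7.0708 = 86.348 kPa; self-weight term 0.5·γ·B·N_γ·s_γ = 0.5 × 17.2 × 3.03 × 6.2 × 0.9 = 145.4 kPa.
q_ult = 391.42 + 86.348 + 145.4 = 623.17 kPa.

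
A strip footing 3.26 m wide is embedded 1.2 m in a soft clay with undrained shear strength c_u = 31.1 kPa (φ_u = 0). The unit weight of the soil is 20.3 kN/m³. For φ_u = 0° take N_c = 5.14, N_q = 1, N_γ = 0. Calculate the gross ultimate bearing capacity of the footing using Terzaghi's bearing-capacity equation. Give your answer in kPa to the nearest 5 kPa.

q_ult ≈ 185 kPa

Overburden at base level: q = 20.3 × 1.2 = 24.36 kPa.
Cohesion term c·N_c = 31.1 × 5.14 = 159.85 kPa; surcharge term q·N_q = 24.36 × 1 = 24.36 kPa.
q_ult = 159.85 + 24.36 = 184.21 kPa.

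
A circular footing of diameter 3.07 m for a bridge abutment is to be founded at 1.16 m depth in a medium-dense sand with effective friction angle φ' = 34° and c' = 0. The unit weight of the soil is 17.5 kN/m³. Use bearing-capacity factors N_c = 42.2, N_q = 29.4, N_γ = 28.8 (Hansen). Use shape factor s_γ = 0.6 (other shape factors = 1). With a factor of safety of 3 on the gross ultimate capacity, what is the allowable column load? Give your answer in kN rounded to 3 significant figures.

q = γ·D_f = 17.5 × 1.16 = 20.3 kPa.
q·N_q = 20.3 × 29.4 = 596.82 kPa
0.5·γ·B·N_γ·s_γ = 0.5 × 17.5 × 3.07 × 28.8 × 0.6 = 464.18 kPa
q_ult = 596.82 + 464.18 = 1061 kPa.
Gross allowable pressure q_all = 1061 / 3 = 353.67 kPa.
Footing area = 7.4023 m², so allowable column load = 353.67 × 7.4023 = 2618 kN.

P_all ≈ 2620 kN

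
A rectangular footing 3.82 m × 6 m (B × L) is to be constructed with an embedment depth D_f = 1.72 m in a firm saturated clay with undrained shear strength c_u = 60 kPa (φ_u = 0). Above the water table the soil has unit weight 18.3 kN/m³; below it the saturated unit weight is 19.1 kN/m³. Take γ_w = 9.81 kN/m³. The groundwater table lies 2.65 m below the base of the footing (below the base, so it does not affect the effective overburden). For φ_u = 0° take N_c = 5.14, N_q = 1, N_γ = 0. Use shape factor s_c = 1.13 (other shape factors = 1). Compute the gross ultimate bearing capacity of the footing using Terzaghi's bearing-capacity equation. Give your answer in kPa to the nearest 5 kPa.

Effective surcharge at the founding depth q = γ·D_f = 18.3 × 1.72 = 31.476 kPa.
q_ult = c·N_c·s_c + q·N_q
     = 60 × 5.14 × 1.13 + 31.476 × 1
     = 348.49 + 31.476 = 379.97 kPa.

q_ult ≈ 380 kPa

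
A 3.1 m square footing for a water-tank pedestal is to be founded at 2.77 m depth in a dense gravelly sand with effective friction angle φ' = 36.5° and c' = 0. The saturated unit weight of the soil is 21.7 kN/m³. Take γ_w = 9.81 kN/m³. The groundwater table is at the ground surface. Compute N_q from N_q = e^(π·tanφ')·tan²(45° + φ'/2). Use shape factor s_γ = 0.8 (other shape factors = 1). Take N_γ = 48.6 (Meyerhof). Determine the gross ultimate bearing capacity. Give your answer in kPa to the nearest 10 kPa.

q_ult ≈ 2040 kPa

tan36.5° = 0.74, so N_q = e^(π×0.74)·tan²(63.25°) = 10.223 × 3.936 = 40.24.
With the water table at the surface the whole profile is submerged: γ' = 21.7 − 9.81 = 11.89 kN/m³, so q = γ'·D_f = 32.935 kPa; the same γ' applies in the ½γBN_γ term.
q_ult = q·N_q + 0.5·γ·B·N_γ·s_γ
     = 32.935 × 40.24 + 0.5 × 11.89 × 3.1 × 48.6 × 0.8
     = 1325.3 + 716.54 = 2041.8 kPa.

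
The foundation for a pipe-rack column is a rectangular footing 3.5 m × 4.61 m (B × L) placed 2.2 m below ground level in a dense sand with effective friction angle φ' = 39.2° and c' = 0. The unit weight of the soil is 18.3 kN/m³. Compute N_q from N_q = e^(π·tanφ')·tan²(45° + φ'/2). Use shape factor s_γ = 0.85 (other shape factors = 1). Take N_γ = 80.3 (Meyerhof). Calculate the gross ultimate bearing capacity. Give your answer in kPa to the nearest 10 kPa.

q_ult ≈ 4500 kPa

tan39.2° = 0.8156, so N_q = e^(π×0.8156)·tan²(64.6°) = 12.965 × 4.435 = 57.5.
q = γ·D_f = 18.3 × 2.2 = 40.26 kPa.
q·N_q = 40.26 × 57.501 = 2315 kPa
0.5·γ·B·N_γ·s_γ = 0.5 × 18.3 × 3.5 × 80.3 × 0.85 = 2185.9 kPa
q_ult = 2315 + 2185.9 = 4500.8 kPa.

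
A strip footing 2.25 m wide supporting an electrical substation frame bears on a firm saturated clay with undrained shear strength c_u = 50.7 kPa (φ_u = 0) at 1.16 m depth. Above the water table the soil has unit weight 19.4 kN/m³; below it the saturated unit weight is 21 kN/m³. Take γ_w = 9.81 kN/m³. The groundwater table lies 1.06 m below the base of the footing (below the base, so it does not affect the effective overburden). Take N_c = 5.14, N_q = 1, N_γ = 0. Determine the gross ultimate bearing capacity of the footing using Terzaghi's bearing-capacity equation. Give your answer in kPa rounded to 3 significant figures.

q_ult ≈ 283 kPa

Effective surcharge at the founding depth q = γ·D_f = 19.4 × 1.16 = 22.504 kPa.
q_ult = c·N_c + q·N_q
     = 50.7 × 5.14 + 22.504 × 1
     = 260.6 + 22.504 = 283.1 kPa.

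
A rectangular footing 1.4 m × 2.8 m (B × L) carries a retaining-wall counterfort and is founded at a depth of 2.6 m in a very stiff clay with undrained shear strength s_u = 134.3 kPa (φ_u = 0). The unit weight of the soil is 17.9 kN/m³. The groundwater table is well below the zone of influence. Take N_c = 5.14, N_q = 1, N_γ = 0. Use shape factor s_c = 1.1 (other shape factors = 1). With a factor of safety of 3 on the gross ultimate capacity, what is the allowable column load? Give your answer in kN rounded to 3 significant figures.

q = γ·D_f = 17.9 × 2.6 = 46.54 kPa.
c·N_c·s_c = 134.3 × 5.14 × 1.1 = 759.33 kPa
q·N_q = 46.54 × 1 = 46.54 kPa
q_ult = 759.33 + 46.54 = 805.87 kPa.
Gross allowable pressure q_all = 805.87 / 3 = 268.62 kPa.
Footing area = 3.92 m², so allowable column load = 268.62 × 3.92 = 1053 kN.

P_all ≈ 1050 kN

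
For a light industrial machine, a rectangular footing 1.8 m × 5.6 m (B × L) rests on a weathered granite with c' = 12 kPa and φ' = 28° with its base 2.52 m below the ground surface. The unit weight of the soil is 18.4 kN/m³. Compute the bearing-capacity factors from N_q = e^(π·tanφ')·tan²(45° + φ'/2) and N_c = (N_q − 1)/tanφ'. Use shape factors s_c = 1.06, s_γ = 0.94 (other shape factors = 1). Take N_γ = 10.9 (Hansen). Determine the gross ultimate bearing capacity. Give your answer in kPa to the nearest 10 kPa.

tan28° = 0.5317, so N_q = e^(π×0.5317)·tan²(59°) = 5.314 × 2.77 = 14.72.
N_c = (14.72 − 1)/tan28° = 25.8.
Overburden at base level: q = 18.4 × 2.52 = 46.368 kPa.
Cohesion term c·N_c·s_c = 12 × 25.803 × 1.06 = 328.22 kPa; surcharge term q·N_q = 46.368 × 14.72 = 682.53 kPa; self-weight term 0.5·γ·B·N_γ·s_γ = 0.5 × 18.4 × 1.8 × 10.9 × 0.94 = 169.67 kPa.
q_ult = 328.22 + 682.53 + 169.67 = 1180.4 kPa.

q_ult ≈ 1180 kPa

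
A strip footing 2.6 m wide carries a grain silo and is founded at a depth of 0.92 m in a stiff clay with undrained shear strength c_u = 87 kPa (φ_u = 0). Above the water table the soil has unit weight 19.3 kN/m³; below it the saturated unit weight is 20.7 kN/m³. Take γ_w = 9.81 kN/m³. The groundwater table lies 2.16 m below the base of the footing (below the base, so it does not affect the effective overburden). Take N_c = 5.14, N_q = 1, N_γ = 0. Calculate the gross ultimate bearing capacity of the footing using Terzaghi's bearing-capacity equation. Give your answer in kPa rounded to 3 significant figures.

q = γ·D_f = 19.3 × 0.92 = 17.756 kPa.
c·N_c = 87 × 5.14 = 447.18 kPa
q·N_q = 17.756 × 1 = 17.756 kPa
q_ult = 447.18 + 17.756 = 464.94 kPa.

q_ult ≈ 465 kPa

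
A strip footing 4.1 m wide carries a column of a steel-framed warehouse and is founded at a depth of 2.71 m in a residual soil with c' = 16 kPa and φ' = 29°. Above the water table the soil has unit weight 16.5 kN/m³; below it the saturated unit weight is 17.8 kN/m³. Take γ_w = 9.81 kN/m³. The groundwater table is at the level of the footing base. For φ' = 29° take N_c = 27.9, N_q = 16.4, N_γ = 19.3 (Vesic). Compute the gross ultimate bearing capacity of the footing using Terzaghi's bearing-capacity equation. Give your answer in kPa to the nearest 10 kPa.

q = γ·D_f = 16.5 × 2.71 = 44.715 kPa.
For the ½γBN_γ term take γ' = 17.8 − 9.81 = 7.99 kN/m³ (soil below base is submerged).
c·N_c = 16 × 27.9 = 446.4 kPa
q·N_q = 44.715 × 16.4 = 733.33 kPa
0.5·γ·B·N_γ = 0.5 × 7.99 × 4.1 × 19.3 = 316.12 kPa
q_ult = 446.4 + 733.33 + 316.12 = 1495.9 kPa.

q_ult ≈ 1500 kPa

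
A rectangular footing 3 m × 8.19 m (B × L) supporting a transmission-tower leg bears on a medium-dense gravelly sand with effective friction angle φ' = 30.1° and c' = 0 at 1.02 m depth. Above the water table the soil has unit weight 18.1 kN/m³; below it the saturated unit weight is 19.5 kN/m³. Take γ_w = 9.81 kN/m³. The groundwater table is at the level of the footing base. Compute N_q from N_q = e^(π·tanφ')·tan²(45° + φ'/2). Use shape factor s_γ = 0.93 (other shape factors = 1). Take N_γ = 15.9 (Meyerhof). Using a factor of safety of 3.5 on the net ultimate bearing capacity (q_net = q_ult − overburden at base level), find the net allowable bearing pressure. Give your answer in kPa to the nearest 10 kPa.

N_q = e^(π·tan30.1°)·tan²(60.05°) = 18.61.
Effective surcharge at the founding depth q = γ·D_f = 18.1 × 1.02 = 18.462 kPa.
The water table coincides with the base, so in the self-weight term γ → γ' = 9.69 kN/m³.
q_ult = q·N_q + 0.5·γ·B·N_γ·s_γ
     = 18.462 × 18.611 + 0.5 × 9.69 × 3 × 15.9 × 0.93
     = 343.6 + 214.93 = 558.53 kPa.
q_net = 558.53 − 18.462 = 540.07 kPa.
q_all(net) = 540.07 / 3.5 = 154.3 kPa.

q_all(net) ≈ 150 kPa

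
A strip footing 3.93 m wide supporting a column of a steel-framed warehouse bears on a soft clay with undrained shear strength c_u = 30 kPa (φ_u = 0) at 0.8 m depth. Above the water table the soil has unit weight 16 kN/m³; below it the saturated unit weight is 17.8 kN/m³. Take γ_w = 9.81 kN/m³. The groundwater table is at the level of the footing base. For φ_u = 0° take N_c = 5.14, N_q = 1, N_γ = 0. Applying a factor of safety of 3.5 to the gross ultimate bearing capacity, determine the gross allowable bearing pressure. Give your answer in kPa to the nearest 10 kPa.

q_all ≈ 50 kPa

Effective surcharge at the founding depth q = γ·D_f = 16 × 0.8 = 12.8 kPa.
q_ult = c·N_c + q·N_q
     = 30 × 5.14 + 12.8 × 1
     = 154.2 + 12.8 = 167 kPa.
q_all = q_ult / FS = 167 / 3.5 = 47.714 kPa.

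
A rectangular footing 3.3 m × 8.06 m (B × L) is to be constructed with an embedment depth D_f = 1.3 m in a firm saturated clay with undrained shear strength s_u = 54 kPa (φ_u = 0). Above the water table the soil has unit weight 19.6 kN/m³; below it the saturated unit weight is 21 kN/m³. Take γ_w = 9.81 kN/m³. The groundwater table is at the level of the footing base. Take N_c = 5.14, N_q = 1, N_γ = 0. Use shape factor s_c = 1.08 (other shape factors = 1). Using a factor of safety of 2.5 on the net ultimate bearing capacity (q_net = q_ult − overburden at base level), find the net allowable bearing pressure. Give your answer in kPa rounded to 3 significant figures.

q_all(net) ≈ 120 kPa

q = γ·D_f = 19.6 × 1.3 = 25.48 kPa.
c·N_c·s_c = 54 × 5.14 × 1.08 = 299.76 kPa
q·N_q = 25.48 × 1 = 25.48 kPa
q_ult = 299.76 + 25.48 = 325.24 kPa.
q_net = 325.24 − 25.48 = 299.76 kPa.
q_all(net) = 299.76 / 2.5 = 119.91 kPa.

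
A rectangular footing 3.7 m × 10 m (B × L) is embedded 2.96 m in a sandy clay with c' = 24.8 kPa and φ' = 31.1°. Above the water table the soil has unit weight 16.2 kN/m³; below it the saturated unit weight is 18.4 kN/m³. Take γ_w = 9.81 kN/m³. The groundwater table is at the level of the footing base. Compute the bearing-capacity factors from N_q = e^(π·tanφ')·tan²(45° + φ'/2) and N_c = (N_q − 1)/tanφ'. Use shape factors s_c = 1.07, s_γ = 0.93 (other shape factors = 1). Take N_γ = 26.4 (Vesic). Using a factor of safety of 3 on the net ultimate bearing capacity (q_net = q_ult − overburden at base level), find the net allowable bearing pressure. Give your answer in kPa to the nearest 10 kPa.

q_all(net) ≈ 740 kPa

N_q = e^(π·tan31.1°)·tan²(60.55°) = 20.87; N_c = (N_q − 1)/tanφ' = 32.94.
Effective surcharge at the founding depth q = γ·D_f = 16.2 × 2.96 = 47.952 kPa.
The water table coincides with the base, so in the self-weight term γ → γ' = 8.59 kN/m³.
q_ult = c·N_c·s_c + q·N_q + 0.5·γ·B·N_γ·s_γ
     = 24.8 × 32.939 × 1.07 + 47.952 × 20.87 + 0.5 × 8.59 × 3.7 × 26.4 × 0.93
     = 874.08 + 1000.8 + 390.17 = 2265 kPa.
q_net = 2265 − 47.952 = 2217.1 kPa.
q_all(net) = 2217.1 / 3 = 739.02 kPa.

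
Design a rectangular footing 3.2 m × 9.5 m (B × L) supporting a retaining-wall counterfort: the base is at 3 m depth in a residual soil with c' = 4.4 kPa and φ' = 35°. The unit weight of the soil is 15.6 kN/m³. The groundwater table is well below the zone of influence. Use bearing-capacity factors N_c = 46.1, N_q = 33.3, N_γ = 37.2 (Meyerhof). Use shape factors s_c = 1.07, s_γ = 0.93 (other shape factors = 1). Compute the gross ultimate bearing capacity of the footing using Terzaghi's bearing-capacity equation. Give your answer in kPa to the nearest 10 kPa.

Effective surcharge at the founding depth q = γ·D_f = 15.6 × 3 = 46.8 kPa.
q_ult = c·N_c·s_c + q·N_q + 0.5·γ·B·N_γ·s_γ
     = 4.4 × 46.1 × 1.07 + 46.8 × 33.3 + 0.5 × 15.6 × 3.2 × 37.2 × 0.93
     = 217.04 + 1558.4 + 863.52 = 2639 kPa.

q_ult ≈ 2640 kPa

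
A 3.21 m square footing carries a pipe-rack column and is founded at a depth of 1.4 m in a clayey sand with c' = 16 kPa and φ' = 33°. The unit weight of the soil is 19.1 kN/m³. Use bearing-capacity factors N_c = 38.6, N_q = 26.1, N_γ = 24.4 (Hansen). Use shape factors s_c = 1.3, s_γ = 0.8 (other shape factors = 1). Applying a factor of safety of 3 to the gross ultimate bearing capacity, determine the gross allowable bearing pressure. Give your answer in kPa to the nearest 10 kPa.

q = γ·D_f = 19.1 × 1.4 = 26.74 kPa.
c·N_c·s_c = 16 × 38.6 × 1.3 = 802.88 kPa
q·N_q = 26.74 × 26.1 = 697.91 kPa
0.5·γ·B·N_γ·s_γ = 0.5 × 19.1 × 3.21 × 24.4 × 0.8 = 598.4 kPa
q_ult = 802.88 + 697.91 + 598.4 = 2099.2 kPa.
q_all = q_ult / FS = 2099.2 / 3 = 699.73 kPa.

q_all ≈ 700 kPa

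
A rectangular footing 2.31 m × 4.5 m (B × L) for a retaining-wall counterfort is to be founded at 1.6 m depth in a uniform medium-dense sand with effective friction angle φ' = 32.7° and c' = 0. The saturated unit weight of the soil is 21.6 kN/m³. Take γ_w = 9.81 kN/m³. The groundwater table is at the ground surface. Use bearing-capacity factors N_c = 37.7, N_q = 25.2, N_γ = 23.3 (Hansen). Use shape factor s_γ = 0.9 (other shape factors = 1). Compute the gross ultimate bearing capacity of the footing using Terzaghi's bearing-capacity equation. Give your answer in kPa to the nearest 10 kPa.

q_ult ≈ 760 kPa

γ' = 21.6 − 9.81 = 11.79 kN/m³ (submerged throughout). q = 11.79 × 1.6 = 18.864 kPa; the same γ' applies in the ½γBN_γ term.
q·N_q = 18.864 × 25.2 = 475.37 kPa
0.5·γ·B·N_γ·s_γ = 0.5 × 11.79 × 2.31 × 23.3 × 0.9 = 285.56 kPa
q_ult = 475.37 + 285.56 = 760.93 kPa.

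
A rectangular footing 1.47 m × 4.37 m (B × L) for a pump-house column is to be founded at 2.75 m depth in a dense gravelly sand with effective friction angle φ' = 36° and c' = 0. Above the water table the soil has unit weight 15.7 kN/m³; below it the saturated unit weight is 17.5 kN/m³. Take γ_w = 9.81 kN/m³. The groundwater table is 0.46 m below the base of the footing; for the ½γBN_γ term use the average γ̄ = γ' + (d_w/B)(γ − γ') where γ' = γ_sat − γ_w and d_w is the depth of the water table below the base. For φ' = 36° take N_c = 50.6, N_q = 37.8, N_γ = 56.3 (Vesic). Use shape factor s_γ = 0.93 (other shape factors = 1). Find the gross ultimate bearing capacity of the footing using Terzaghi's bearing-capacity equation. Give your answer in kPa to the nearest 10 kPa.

Overburden at base level: q = 15.7 × 2.75 = 43.175 kPa.
The water table is 0.46 m below the base (< B = 1.47 m), so the ½γBN_γ term uses γ̄ = γ' + (d_w/B)(γ − γ') = 7.69 + (0.46/1.47)(15.7 − 7.69) = 10.197 kN/m³.
Surcharge term q·N_q = 43.175 × 37.8 = 1632 kPa; self-weight term 0.5·γ·B·N_γ·s_γ = 0.5 × 10.197 × 1.47 × 56.3 × 0.93 = 392.4 kPa.
q_ult = 1632 + 392.4 = 2024.4 kPa.

q_ult ≈ 2020 kPa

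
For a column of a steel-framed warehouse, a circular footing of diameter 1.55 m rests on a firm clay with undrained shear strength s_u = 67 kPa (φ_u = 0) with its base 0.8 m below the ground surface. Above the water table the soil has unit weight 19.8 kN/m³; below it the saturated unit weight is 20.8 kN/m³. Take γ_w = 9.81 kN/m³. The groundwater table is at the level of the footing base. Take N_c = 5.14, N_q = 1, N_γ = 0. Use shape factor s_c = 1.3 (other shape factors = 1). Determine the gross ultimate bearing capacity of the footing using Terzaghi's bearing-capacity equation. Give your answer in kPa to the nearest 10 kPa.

q = γ·D_f = 19.8 × 0.8 = 15.84 kPa.
c·N_c·s_c = 67 × 5.14 × 1.3 = 447.69 kPa
q·N_q = 15.84 × 1 = 15.84 kPa
q_ult = 447.69 + 15.84 = 463.53 kPa.

q_ult ≈ 460 kPa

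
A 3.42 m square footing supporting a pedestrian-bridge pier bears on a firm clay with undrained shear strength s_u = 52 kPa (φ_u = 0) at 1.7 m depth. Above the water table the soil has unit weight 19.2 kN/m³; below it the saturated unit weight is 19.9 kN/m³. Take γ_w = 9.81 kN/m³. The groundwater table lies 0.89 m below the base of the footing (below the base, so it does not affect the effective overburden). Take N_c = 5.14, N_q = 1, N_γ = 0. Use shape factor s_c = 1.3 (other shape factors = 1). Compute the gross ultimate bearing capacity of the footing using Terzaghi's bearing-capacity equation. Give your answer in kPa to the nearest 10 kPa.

q = γ·D_f = 19.2 × 1.7 = 32.64 kPa.
c·N_c·s_c = 52 × 5.14 × 1.3 = 347.46 kPa
q·N_q = 32.64 × 1 = 32.64 kPa
q_ult = 347.46 + 32.64 = 380.1 kPa.

q_ult ≈ 380 kPa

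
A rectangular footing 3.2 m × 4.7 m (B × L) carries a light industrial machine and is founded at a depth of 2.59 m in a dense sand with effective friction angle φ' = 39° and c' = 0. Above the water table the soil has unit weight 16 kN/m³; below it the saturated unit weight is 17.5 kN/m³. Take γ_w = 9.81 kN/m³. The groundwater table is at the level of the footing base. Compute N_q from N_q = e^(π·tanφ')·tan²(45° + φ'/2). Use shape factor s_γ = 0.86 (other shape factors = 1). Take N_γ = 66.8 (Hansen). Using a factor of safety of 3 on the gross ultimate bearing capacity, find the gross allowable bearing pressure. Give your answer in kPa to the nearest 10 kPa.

q_all ≈ 1010 kPa

N_q = e^(π·tan39°)·tan²(64.5°) = 55.96.
Effective surcharge at the founding depth q = γ·D_f = 16 × 2.59 = 41.44 kPa.
The water table coincides with the base, so in the self-weight term γ → γ' = 7.69 kN/m³.
q_ult = q·N_q + 0.5·γ·B·N_γ·s_γ
     = 41.44 × 55.957 + 0.5 × 7.69 × 3.2 × 66.8 × 0.86
     = 2318.9 + 706.84 = 3025.7 kPa.
q_all = 3025.7 / 3 = 1008.6 kPa.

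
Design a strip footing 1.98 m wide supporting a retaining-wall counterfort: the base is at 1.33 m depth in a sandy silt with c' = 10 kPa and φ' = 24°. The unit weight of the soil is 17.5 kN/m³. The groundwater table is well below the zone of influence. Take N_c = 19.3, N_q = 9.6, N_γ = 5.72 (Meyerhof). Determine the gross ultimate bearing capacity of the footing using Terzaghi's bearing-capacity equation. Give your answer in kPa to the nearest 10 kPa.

q_ult ≈ 520 kPa

Effective surcharge at the founding depth q = γ·D_f = 17.5 × 1.33 = 23.275 kPa.
q_ult = c·N_c + q·N_q + 0.5·γ·B·N_γ
     = 10 × 19.3 + 23.275 × 9.6 + 0.5 × 17.5 × 1.98 × 5.72
     = 193 + 223.44 + 99.099 = 515.54 kPa.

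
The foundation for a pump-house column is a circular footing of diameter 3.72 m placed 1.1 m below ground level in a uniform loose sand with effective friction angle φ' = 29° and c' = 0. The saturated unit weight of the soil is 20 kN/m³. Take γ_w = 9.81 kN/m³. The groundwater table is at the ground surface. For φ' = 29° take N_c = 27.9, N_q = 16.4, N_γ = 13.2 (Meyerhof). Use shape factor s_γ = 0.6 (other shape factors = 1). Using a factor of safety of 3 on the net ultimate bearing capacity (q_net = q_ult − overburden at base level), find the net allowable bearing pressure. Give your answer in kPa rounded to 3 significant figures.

With the water table at the surface the whole profile is submerged: γ' = 20 − 9.81 = 10.19 kN/m³, so q = γ'·D_f = 11.209 kPa; the same γ' applies in the ½γBN_γ term.
q_ult = q·N_q + 0.5·γ·B·N_γ·s_γ
     = 11.209 × 16.4 + 0.5 × 10.19 × 3.72 × 13.2 × 0.6
     = 183.83 + 150.11 = 333.94 kPa.
q_net = 333.94 − 11.209 = 322.73 kPa.
q_all(net) = 322.73 / 3 = 107.58 kPa.

q_all(net) ≈ 108 kPa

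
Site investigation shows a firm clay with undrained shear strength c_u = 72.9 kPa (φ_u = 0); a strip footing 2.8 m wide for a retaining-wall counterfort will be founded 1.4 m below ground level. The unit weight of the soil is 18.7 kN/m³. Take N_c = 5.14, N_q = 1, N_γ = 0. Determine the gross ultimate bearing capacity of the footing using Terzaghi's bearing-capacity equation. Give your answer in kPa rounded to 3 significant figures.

q = γ·D_f = 18.7 × 1.4 = 26.18 kPa.
c·N_c = 72.9 × 5.14 = 374.71 kPa
q·N_q = 26.18 × 1 = 26.18 kPa
q_ult = 374.71 + 26.18 = 400.89 kPa.

q_ult ≈ 401 kPa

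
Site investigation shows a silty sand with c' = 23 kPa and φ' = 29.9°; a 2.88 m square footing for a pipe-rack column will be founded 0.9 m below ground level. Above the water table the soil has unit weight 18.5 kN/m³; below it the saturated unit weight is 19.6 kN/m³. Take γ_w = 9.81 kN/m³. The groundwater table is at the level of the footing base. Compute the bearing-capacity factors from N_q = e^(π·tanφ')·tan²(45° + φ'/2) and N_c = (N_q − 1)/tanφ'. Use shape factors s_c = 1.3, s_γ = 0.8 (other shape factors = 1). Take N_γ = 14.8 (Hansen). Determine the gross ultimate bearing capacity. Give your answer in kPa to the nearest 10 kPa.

tan29.9° = 0.575, so N_q = e^(π×0.575)·tan²(59.95°) = 6.089 × 2.988 = 18.19.
N_c = (18.19 − 1)/tan29.9° = 29.9.
Effective surcharge at the founding depth q = γ·D_f = 18.5 × 0.9 = 16.65 kPa.
The water table coincides with the base, so in the self-weight term γ → γ' = 9.79 kN/m³.
q_ult = c·N_c·s_c + q·N_q + 0.5·γ·B·N_γ·s_γ
     = 23 × 29.901 × 1.3 + 16.65 × 18.194 + 0.5 × 9.79 × 2.88 × 14.8 × 0.8
     = 894.04 + 302.93 + 166.92 = 1363.9 kPa.

q_ult ≈ 1360 kPa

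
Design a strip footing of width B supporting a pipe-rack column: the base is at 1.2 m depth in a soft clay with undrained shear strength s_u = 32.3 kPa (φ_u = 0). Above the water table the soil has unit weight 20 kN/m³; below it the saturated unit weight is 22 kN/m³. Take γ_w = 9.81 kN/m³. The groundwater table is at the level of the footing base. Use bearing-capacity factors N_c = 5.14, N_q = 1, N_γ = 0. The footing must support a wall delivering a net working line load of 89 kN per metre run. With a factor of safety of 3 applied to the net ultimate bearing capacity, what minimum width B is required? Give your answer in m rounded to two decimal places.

q = γ·D_f = 20 × 1.2 = 24 kPa.
c·N_c = 32.3 × 5.14 = 166.02 kPa
q·N_q = 24 × 1 = 24 kPa
q_ult = 166.02 + 24 = 190.02 kPa.
For φ = 0 the ½γBN_γ term vanishes, so q_ult is independent of B. q_net = 190.02 − 24 = 166.02 kPa; q_all(net) = 166.02/3 = 55.341 kPa.
Required width B = w / q_all(net) = 89 / 55.341 = 1.608 m.

B = 1.61 m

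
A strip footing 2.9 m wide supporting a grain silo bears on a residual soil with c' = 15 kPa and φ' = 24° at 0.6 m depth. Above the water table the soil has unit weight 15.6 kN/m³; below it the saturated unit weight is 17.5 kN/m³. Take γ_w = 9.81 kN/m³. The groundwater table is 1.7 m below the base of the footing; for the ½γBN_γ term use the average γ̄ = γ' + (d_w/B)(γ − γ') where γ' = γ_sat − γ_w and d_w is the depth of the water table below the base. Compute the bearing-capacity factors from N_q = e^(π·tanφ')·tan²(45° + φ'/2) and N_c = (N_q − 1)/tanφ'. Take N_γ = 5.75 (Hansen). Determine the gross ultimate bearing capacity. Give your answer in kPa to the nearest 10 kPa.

q_ult ≈ 480 kPa

tan24° = 0.4452, so N_q = e^(π×0.4452)·tan²(57°) = 4.05 × 2.371 = 9.6.
N_c = (9.6 − 1)/tan24° = 19.32.
Overburden at base level: q = 15.6 × 0.6 = 9.36 kPa.
The water table is 1.7 m below the base (< B = 2.9 m), so the ½γBN_γ term uses γ̄ = γ' + (d_w/B)(γ − γ') = 7.69 + (1.7/2.9)(15.6 − 7.69) = 12.327 kN/m³.
Cohesion term c·N_c = 15 × 19.324 = 289.85 kPa; surcharge term q·N_q = 9.36 × 9.6034 = 89.888 kPa; self-weight term 0.5·γ·B·N_γ = 0.5 × 12.327 × 2.9 × 5.75 = 102.78 kPa.
q_ult = 289.85 + 89.888 + 102.78 = 482.52 kPa.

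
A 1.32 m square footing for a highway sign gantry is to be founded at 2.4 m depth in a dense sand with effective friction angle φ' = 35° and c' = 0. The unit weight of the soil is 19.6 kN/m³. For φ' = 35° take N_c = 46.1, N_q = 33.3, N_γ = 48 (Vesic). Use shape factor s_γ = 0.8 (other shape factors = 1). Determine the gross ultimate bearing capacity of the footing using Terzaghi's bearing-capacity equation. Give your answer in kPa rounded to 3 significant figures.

Overburden at base level: q = 19.6 × 2.4 = 47.04 kPa.
Surcharge term q·N_q = 47.04 × 33.3 = 1566.4 kPa; self-weight term 0.5·γ·B·N_γ·s_γ = 0.5 × 19.6 × 1.32 × 48 × 0.8 = 496.74 kPa.
q_ult = 1566.4 + 496.74 = 2063.2 kPa.

q_ult ≈ 2060 kPa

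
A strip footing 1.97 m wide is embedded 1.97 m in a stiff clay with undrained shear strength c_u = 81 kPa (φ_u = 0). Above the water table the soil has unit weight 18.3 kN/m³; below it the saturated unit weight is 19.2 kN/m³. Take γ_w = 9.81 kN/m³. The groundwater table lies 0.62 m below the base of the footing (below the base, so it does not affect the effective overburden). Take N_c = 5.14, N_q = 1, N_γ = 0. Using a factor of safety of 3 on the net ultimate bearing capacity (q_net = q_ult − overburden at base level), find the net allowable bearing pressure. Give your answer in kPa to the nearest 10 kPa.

Effective surcharge at the founding depth q = γ·D_f = 18.3 × 1.97 = 36.051 kPa.
q_ult = c·N_c + q·N_q
     = 81 × 5.14 + 36.051 × 1
     = 416.34 + 36.051 = 452.39 kPa.
q_net = 452.39 − 36.051 = 416.34 kPa.
q_all(net) = 416.34 / 3 = 138.78 kPa.

q_all(net) ≈ 140 kPa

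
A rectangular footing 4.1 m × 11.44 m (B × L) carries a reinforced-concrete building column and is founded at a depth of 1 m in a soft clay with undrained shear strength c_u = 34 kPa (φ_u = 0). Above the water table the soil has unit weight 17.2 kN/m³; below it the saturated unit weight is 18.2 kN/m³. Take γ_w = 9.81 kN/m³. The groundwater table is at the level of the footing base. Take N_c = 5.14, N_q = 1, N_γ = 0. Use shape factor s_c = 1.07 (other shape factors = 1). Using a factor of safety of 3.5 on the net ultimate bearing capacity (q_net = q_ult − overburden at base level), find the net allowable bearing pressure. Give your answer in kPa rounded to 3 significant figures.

Overburden at base level: q = 17.2 × 1 = 17.2 kPa.
Cohesion term c·N_c·s_c = 34 × 5.14 × 1.07 = 186.99 kPa; surcharge term q·N_q = 17.2 × 1 = 17.2 kPa.
q_ult = 186.99 + 17.2 = 204.19 kPa.
q_net = 204.19 − 17.2 = 186.99 kPa.
q_all(net) = 186.99 / 3.5 = 53.427 kPa.

q_all(net) ≈ 53.4 kPa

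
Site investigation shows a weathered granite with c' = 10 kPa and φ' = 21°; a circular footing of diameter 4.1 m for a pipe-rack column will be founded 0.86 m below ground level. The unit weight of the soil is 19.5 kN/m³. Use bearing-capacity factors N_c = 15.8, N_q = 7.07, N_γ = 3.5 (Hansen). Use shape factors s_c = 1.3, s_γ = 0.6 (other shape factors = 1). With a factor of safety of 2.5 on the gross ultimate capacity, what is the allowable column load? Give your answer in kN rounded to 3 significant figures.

P_all ≈ 2150 kN

Overburden at base level: q = 19.5 × 0.86 = 16.77 kPa.
Cohesion term c·N_c·s_c = 10 × 15.8 × 1.3 = 205.4 kPa; surcharge term q·N_q = 16.77 × 7.07 = 118.56 kPa; self-weight term 0.5·γ·B·N_γ·s_γ = 0.5 × 19.5 × 4.1 × 3.5 × 0.6 = 83.947 kPa.
q_ult = 205.4 + 118.56 + 83.947 = 407.91 kPa.
Gross allowable pressure q_all = 407.91 / 2.5 = 163.16 kPa.
Footing area = 13.2025 m², so allowable column load = 163.16 × 13.2025 = 2154.2 kN.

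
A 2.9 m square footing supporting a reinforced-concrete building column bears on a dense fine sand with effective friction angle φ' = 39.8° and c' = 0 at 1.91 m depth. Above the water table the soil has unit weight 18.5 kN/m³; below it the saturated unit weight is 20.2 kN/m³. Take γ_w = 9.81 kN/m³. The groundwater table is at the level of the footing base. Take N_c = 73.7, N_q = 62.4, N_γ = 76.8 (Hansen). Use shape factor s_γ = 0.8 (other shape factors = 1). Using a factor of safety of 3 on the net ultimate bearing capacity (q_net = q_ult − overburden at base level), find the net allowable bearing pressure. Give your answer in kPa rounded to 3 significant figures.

q_all(net) ≈ 1030 kPa

Effective surcharge at the founding depth q = γ·D_f = 18.5 × 1.91 = 35.335 kPa.
The water table coincides with the base, so in the self-weight term γ → γ' = 10.39 kN/m³.
q_ult = q·N_q + 0.5·γ·B·N_γ·s_γ
     = 35.335 × 62.4 + 0.5 × 10.39 × 2.9 × 76.8 × 0.8
     = 2204.9 + 925.62 = 3130.5 kPa.
q_net = 3130.5 − 35.335 = 3095.2 kPa.
q_all(net) = 3095.2 / 3 = 1031.7 kPa.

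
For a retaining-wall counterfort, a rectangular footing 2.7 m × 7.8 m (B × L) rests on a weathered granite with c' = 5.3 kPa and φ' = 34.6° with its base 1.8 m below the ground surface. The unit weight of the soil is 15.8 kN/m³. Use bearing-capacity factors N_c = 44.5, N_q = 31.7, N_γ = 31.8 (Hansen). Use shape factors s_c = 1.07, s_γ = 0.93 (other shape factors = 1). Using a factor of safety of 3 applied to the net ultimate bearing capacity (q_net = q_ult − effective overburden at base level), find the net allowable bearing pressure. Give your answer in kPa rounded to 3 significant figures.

Overburden at base level: q = 15.8 × 1.8 = 28.44 kPa.
Cohesion term c·N_c·s_c = 5.3 × 44.5 × 1.07 = 252.36 kPa; surcharge term q·N_q = 28.44 × 31.7 = 901.55 kPa; self-weight term 0.5·γ·B·N_γ·s_γ = 0.5 × 15.8 × 2.7 × 31.8 × 0.93 = 630.81 kPa.
q_ult = 252.36 + 901.55 + 630.81 = 1784.7 kPa.
Net ultimate: q_net = 1784.7 − 28.44 = 1756.3 kPa.
q_all(net) = 1756.3 / 3 = 585.43 kPa.

q_all(net) ≈ 585 kPa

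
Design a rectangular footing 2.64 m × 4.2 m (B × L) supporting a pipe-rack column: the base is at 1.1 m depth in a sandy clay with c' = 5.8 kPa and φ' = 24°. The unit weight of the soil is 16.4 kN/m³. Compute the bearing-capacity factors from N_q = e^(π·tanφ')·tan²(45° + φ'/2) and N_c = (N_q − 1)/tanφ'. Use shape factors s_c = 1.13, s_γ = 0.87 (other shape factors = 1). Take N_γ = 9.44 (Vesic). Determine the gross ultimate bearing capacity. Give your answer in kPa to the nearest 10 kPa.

tan24° = 0.4452, so N_q = e^(π×0.4452)·tan²(57°) = 4.05 × 2.371 = 9.6.
N_c = (9.6 − 1)/tan24° = 19.32.
Effective surcharge at the founding depth q = γ·D_f = 16.4 × 1.1 = 18.04 kPa.
q_ult = c·N_c·s_c + q·N_q + 0.5·γ·B·N_γ·s_γ
     = 5.8 × 19.324 × 1.13 + 18.04 × 9.6034 + 0.5 × 16.4 × 2.64 × 9.44 × 0.87
     = 126.65 + 173.25 + 177.79 = 477.68 kPa.

q_ult ≈ 480 kPa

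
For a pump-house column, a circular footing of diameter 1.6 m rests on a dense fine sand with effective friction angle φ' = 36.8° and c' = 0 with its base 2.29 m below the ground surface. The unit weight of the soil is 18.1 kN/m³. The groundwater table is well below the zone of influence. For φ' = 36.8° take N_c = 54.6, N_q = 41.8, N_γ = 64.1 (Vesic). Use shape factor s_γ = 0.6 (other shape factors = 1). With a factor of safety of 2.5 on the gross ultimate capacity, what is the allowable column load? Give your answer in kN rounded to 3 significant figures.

q = γ·D_f = 18.1 × 2.29 = 41.449 kPa.
q·N_q = 41.449 × 41.8 = 1732.6 kPa
0.5·γ·B·N_γ·s_γ = 0.5 × 18.1 × 1.6 × 64.1 × 0.6 = 556.9 kPa
q_ult = 1732.6 + 556.9 = 2289.5 kPa.
Gross allowable pressure q_all = 2289.5 / 2.5 = 915.79 kPa.
Footing area = 2.0106 m², so allowable column load = 915.79 × 2.0106 = 1841.3 kN.

P_all ≈ 1840 kN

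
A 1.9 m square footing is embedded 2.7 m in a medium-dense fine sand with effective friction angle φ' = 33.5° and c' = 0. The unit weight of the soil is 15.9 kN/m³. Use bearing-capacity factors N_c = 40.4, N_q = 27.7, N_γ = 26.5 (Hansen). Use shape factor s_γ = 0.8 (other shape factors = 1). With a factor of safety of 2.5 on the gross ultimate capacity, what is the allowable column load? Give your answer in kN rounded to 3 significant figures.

Overburden at base level: q = 15.9 × 2.7 = 42.93 kPa.
Surcharge term q·N_q = 42.93 × 27.7 = 1189.2 kPa; self-weight term 0.5·γ·B·N_γ·s_γ = 0.5 × 15.9 × 1.9 × 26.5 × 0.8 = 320.23 kPa.
q_ult = 1189.2 + 320.23 = 1509.4 kPa.
Gross allowable pressure q_all = 1509.4 / 2.5 = 603.75 kPa.
Footing area = 3.61 m², so allowable column load = 603.75 × 3.61 = 2179.6 kN.

P_all ≈ 2180 kN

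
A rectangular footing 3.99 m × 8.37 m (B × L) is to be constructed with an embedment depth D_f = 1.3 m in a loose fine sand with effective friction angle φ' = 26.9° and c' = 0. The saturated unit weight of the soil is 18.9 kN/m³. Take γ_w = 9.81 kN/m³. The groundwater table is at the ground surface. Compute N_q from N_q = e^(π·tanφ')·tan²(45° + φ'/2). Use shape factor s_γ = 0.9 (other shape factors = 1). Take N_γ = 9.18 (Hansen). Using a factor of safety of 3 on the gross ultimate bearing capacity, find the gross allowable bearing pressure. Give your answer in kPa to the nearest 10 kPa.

N_q = e^(π·tan26.9°)·tan²(58.45°) = 13.06.
With the water table at the surface the whole profile is submerged: γ' = 18.9 − 9.81 = 9.09 kN/m³, so q = γ'·D_f = 11.817 kPa; the same γ' applies in the ½γBN_γ term.
q_ult = q·N_q + 0.5·γ·B·N_γ·s_γ
     = 11.817 × 13.057 + 0.5 × 9.09 × 3.99 × 9.18 × 0.9
     = 154.3 + 149.83 = 304.12 kPa.
q_all = 304.12 / 3 = 101.37 kPa.

q_all ≈ 100 kPa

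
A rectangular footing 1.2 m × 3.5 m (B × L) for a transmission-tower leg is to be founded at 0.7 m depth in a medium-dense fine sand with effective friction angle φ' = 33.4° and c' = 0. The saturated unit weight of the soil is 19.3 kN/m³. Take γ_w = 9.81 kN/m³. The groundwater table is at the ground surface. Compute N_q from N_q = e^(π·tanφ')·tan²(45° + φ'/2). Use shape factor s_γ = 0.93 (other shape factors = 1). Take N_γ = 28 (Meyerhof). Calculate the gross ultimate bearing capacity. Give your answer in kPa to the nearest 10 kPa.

tan33.4° = 0.6594, so N_q = e^(π×0.6594)·tan²(61.7°) = 7.937 × 3.449 = 27.38.
γ' = 19.3 − 9.81 = 9.49 kN/m³ (submerged throughout). q = 9.49 × 0.7 = 6.643 kPa; the same γ' applies in the ½γBN_γ term.
q·N_q = 6.643 × 27.375 = 181.85 kPa
0.5·γ·B·N_γ·s_γ = 0.5 × 9.49 × 1.2 × 28 × 0.93 = 148.27 kPa
q_ult = 181.85 + 148.27 = 330.13 kPa.

q_ult ≈ 330 kPa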